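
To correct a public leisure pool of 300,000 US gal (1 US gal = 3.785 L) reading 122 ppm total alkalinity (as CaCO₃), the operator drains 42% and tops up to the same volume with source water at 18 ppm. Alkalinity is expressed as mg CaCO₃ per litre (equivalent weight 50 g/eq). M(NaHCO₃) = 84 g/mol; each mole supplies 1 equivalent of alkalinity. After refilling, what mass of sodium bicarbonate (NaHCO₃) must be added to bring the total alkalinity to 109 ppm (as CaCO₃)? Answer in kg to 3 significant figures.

58.5 kg

Volume: 300,000 US gal × 3.785 L/gal = 1,135,500 L.
After draining 42% and refilling: 122 × 0.58 + 18 × 0.42 = 78.32 ppm.
Deficit to target: 109 − 78.32 = 30.68 mg/L.
As CaCO₃: 30.68 mg/L × 1,135,500 L = 34,840 g; ÷ 50 g/eq ÷ 1 = 696.7 mol NaHCO₃.
Mass: 696.7 × 84 = 58,530 g.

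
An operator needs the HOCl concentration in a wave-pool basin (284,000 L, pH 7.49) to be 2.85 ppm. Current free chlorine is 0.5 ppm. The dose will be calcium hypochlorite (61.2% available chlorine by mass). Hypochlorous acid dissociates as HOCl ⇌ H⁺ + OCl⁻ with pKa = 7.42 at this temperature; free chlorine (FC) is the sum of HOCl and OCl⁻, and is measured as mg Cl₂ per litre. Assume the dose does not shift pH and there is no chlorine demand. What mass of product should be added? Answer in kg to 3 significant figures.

[OCl⁻]/[HOCl] = 10^(pH − pKa) = 10^(7.49 − 7.42) = 1.175; fraction as HOCl = 1/(1 + 1.175) = 0.4598.
Free chlorine required for 2.85 ppm HOCl: 2.85 / 0.4598 = 6.198 ppm.
FC to add: 6.198 − 0.5 = 5.698 mg/L as Cl₂.
Cl₂ equivalent: 5.698 mg/L × 284,000 L = 1618 g.
Product at 61.2% available Cl: 1618 / 0.612 = 2644 g.

2.64 kg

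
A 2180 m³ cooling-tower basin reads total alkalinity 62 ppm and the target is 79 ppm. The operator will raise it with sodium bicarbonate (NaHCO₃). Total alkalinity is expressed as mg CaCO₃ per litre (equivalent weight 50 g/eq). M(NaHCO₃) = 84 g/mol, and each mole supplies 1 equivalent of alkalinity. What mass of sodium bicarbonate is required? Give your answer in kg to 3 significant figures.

62.3 kg

Volume: 2180 m³ = 2,180,000 L.
Alkalinity to add: (79 − 62) = 17 mg/L as CaCO₃ × 2,180,000 L = 37,060 g as CaCO₃.
Equivalents: 37,060 g ÷ 50 g/eq = 741.2 eq.
NaHCO₃ supplies 1 eq per mole → 741.2 mol.
Mass: 741.2 mol × 84 g/mol = 62,260 g.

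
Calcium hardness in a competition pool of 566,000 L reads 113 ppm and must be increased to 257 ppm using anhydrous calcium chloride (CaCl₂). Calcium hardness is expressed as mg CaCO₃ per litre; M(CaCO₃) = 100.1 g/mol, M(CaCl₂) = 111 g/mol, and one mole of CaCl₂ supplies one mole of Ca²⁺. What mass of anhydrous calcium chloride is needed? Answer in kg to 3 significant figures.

90.4 kg

Hardness to add: (257 − 113) = 144 mg/L as CaCO₃ × 566,000 L = 81,500 g as CaCO₃.
Moles of Ca²⁺ (1 mol Ca²⁺ ≡ 1 mol CaCO₃): 81,500 / 100.1 g/mol = 814.2 mol.
Mass of CaCl₂: 814.2 × 111 = 90,380 g.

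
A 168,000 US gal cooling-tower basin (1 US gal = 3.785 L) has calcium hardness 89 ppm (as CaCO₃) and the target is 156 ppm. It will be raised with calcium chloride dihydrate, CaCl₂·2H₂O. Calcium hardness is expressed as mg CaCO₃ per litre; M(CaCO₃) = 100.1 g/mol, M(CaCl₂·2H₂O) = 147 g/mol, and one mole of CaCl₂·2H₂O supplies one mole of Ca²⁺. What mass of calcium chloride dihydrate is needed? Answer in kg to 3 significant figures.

Volume: 168,000 US gal × 3.785 L/gal = 635,880 L.
Hardness to add: (156 − 89) = 67 mg/L as CaCO₃ × 635,880 L = 42,600 g as CaCO₃.
Moles of Ca²⁺ (1 mol Ca²⁺ ≡ 1 mol CaCO₃): 42,600 / 100.1 g/mol = 425.6 mol.
Mass of CaCl₂·2H₂O: 425.6 × 147 = 62,570 g.

62.6 kg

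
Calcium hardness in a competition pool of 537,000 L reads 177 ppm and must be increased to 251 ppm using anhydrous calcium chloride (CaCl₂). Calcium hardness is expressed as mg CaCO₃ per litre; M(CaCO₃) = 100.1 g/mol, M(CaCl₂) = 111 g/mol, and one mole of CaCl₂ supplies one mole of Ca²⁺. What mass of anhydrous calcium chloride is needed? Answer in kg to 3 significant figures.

44.1 kg

Hardness to add: (251 − 177) = 74 mg/L as CaCO₃ × 537,000 L = 39,740 g as CaCO₃.
Moles of Ca²⁺ (1 mol Ca²⁺ ≡ 1 mol CaCO₃): 39,740 / 100.1 g/mol = 397 mol.
Mass of CaCl₂: 397 × 111 = 44,070 g.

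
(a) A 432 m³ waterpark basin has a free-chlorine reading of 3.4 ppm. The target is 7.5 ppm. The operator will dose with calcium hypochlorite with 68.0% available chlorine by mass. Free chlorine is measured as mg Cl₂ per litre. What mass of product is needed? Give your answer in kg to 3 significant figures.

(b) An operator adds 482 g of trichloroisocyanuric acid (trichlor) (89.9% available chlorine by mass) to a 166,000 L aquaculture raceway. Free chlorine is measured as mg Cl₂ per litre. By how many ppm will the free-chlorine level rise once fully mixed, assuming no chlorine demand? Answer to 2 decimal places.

(a) 2.60 kg; (b) 2.61 ppm

(a) Volume: 432 m³ = 432,000 L.
(a) Chlorine deficit: 7.5 − 3.4 = 4.1 ppm = 4.1 mg/L as Cl₂.
(a) Cl₂ equivalent needed: 4.1 mg/L × 432,000 L = 1,771,000 mg = 1771 g.
(a) Product at 68.0% available chlorine: 1771 / 0.68 = 2605 g.

(b) Available chlorine delivered: 482 g × 0.899 = 433.3 g as Cl₂.
(b) Concentration rise: 433.3 g / 166,000 L = 2.61 mg/L = 2.61 ppm.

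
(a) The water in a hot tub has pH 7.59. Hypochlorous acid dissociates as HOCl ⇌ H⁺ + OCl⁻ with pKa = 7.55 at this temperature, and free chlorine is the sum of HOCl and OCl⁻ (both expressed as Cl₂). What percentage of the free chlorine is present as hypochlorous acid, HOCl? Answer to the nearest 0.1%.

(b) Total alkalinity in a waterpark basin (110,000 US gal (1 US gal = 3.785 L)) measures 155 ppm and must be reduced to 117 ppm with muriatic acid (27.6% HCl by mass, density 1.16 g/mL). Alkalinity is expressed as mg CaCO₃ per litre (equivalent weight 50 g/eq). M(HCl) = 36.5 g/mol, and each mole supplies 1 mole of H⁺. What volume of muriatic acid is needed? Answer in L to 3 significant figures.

(a) 47.7%; (b) 36.1 L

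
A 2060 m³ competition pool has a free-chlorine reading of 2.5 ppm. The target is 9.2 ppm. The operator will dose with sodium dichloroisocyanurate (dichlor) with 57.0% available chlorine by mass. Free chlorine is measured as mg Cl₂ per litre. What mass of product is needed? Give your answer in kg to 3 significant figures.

24.2 kg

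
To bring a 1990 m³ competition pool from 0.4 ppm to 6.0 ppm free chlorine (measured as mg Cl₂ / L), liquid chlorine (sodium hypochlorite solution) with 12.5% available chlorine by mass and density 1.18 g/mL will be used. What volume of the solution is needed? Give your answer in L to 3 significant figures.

75.6 L

Volume: 1990 m³ = 1,990,000 L.
Chlorine deficit: 6.0 − 0.4 = 5.6 ppm = 5.6 mg/L as Cl₂.
Cl₂ equivalent needed: 5.6 mg/L × 1,990,000 L = 11,140,000 mg = 11,140 g.
Product at 12.5% available chlorine: 11,140 / 0.125 = 89,150 g.
Volume at density 1.18 g/mL: 89,150 g ÷ 1.18 g/mL = 75,550 mL.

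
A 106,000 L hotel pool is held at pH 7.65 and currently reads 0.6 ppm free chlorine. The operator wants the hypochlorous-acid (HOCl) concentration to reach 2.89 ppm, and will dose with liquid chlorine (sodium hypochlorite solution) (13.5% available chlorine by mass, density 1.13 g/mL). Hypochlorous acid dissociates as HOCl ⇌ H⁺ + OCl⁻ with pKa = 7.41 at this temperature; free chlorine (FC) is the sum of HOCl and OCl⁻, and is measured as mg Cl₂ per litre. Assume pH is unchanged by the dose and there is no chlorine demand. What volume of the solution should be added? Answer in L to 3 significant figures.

5.08 L

[OCl⁻]/[HOCl] = 10^(pH − pKa) = 10^(7.65 − 7.41) = 1.738; fraction as HOCl = 1/(1 + 1.738) = 0.3653.
Free chlorine required for 2.89 ppm HOCl: 2.89 / 0.3653 = 7.912 ppm.
FC to add: 7.912 − 0.6 = 7.312 mg/L as Cl₂.
Cl₂ equivalent: 7.312 mg/L × 106,000 L = 775.1 g.
Product at 13.5% available Cl: 775.1 / 0.135 = 5741 g.
Volume: 5741 g ÷ 1.13 g/mL = 5081 mL.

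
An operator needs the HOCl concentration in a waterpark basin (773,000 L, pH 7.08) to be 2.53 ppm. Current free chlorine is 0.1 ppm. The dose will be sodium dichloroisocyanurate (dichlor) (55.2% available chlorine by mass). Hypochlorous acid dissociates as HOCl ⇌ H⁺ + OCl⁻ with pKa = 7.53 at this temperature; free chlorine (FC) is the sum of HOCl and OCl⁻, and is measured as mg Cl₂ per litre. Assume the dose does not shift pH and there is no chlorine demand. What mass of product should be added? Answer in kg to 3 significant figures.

[OCl⁻]/[HOCl] = 10^(pH − pKa) = 10^(7.08 − 7.53) = 0.3548; fraction as HOCl = 1/(1 + 0.3548) = 0.7381.
Free chlorine required for 2.53 ppm HOCl: 2.53 / 0.7381 = 3.428 ppm.
FC to add: 3.428 − 0.1 = 3.328 mg/L as Cl₂.
Cl₂ equivalent: 3.328 mg/L × 773,000 L = 2572 g.
Product at 55.2% available Cl: 2572 / 0.552 = 4660 g.

4.66 kg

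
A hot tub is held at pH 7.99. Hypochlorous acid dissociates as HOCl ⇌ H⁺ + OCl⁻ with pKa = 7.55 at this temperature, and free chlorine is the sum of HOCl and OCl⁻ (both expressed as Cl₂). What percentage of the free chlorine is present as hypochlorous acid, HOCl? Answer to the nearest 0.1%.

[OCl⁻]/[HOCl] = 10^(pH − pKa) = 10^(7.99 − 7.55) = 10^0.44 = 2.754.
Fraction as HOCl = 1 / (1 + 2.754) = 0.2664.

26.6%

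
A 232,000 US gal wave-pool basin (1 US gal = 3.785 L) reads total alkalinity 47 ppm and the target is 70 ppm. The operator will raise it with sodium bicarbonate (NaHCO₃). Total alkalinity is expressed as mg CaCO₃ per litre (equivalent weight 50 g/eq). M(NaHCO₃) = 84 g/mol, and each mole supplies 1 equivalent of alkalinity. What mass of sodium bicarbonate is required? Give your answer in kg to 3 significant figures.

33.9 kg

Volume: 232,000 US gal × 3.785 L/gal = 878,120 L.
Alkalinity to add: (70 − 47) = 23 mg/L as CaCO₃ × 878,120 L = 20,200 g as CaCO₃.
Equivalents: 20,200 g ÷ 50 g/eq = 403.9 eq.
NaHCO₃ supplies 1 eq per mole → 403.9 mol.
Mass: 403.9 mol × 84 g/mol = 33,930 g.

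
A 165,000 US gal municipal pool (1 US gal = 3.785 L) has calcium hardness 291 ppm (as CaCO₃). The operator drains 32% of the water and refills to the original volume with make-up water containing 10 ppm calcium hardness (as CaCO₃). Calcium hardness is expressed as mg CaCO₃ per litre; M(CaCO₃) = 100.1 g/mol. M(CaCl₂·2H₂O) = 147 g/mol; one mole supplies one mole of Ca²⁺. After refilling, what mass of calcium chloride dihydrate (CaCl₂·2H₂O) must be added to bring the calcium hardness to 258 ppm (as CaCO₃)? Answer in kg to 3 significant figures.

52.2 kg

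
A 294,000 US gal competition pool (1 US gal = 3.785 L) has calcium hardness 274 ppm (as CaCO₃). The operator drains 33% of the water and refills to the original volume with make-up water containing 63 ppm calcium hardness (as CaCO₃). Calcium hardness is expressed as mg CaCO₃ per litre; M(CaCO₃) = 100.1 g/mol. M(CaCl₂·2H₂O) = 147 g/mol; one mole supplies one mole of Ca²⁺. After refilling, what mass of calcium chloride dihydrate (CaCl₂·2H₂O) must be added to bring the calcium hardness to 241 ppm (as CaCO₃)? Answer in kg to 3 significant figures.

Volume: 294,000 US gal × 3.785 L/gal = 1,112,790 L.
After draining 33% and refilling: 274 × 0.67 + 63 × 0.33 = 204.37 ppm.
Deficit to target: 241 − 204.37 = 36.63 mg/L.
As CaCO₃: 36.63 mg/L × 1,112,790 L = 40,760 g; ÷ 100.1 = 407.2 mol Ca²⁺.
Mass: 407.2 × 147 = 59,860 g.

59.9 kg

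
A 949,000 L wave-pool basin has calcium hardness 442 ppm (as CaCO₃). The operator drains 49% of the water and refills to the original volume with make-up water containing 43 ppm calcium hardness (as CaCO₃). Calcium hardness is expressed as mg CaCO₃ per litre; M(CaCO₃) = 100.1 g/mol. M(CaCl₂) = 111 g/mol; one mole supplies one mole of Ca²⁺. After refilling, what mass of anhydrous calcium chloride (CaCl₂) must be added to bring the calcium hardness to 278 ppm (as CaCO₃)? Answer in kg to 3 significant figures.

33.2 kg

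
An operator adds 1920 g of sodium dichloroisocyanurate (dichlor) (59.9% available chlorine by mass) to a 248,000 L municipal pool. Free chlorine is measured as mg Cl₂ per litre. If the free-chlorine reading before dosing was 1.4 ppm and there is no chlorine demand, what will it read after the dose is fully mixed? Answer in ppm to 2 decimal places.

Available chlorine delivered: 1920 g × 0.599 = 1150 g as Cl₂.
Concentration rise: 1150 g / 248,000 L = 4.637 mg/L = 4.64 ppm.
Final FC: 1.4 + 4.64 = 6.04 ppm.

6.04 ppm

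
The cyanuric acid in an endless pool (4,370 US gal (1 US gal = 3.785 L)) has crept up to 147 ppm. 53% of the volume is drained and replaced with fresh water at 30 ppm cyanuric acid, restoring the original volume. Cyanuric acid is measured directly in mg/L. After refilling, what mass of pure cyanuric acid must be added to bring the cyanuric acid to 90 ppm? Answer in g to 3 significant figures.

82.9 g

Volume: 4,370 US gal × 3.785 L/gal = 16,540 L.
After draining 53% and refilling: 147 × 0.47 + 30 × 0.53 = 84.99 ppm.
Deficit to target: 90 − 84.99 = 5.01 mg/L.
Mass: 5.01 mg/L × 16,540 L = 82.87 g cyanuric acid.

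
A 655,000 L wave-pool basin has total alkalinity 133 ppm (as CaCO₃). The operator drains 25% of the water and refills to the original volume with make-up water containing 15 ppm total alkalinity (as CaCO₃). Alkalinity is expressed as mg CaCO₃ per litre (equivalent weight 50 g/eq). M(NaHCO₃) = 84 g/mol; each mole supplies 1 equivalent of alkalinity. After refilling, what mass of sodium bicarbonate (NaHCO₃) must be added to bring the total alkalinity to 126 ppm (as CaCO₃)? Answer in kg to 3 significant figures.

After draining 25% and refilling: 133 × 0.75 + 15 × 0.25 = 103.5 ppm.
Deficit to target: 126 − 103.5 = 22.5 mg/L.
As CaCO₃: 22.5 mg/L × 655,000 L = 14,740 g; ÷ 50 g/eq ÷ 1 = 294.8 mol NaHCO₃.
Mass: 294.8 × 84 = 24,760 g.

24.8 kg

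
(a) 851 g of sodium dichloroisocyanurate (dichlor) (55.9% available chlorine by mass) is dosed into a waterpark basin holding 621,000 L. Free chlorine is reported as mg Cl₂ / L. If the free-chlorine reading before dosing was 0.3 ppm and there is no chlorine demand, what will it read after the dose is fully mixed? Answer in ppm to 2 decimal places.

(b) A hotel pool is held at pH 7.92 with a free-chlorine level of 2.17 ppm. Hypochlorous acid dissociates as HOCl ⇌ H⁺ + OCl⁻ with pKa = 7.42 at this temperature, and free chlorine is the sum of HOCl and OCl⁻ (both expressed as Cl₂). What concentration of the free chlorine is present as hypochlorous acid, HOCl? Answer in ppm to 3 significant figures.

(a) 1.07 ppm; (b) 0.521 ppm

(a) Available chlorine delivered: 851 g × 0.559 = 475.7 g as Cl₂.
(a) Concentration rise: 475.7 g / 621,000 L = 0.766 mg/L = 0.77 ppm.
(a) Final FC: 0.3 + 0.77 = 1.07 ppm.

(b) [OCl⁻]/[HOCl] = 10^(pH − pKa) = 10^(7.92 − 7.42) = 10^0.50 = 3.162.
(b) Fraction as HOCl = 1 / (1 + 3.162) = 0.2403.
(b) HOCl = 0.2403 × 2.17 ppm = 0.5213 ppm.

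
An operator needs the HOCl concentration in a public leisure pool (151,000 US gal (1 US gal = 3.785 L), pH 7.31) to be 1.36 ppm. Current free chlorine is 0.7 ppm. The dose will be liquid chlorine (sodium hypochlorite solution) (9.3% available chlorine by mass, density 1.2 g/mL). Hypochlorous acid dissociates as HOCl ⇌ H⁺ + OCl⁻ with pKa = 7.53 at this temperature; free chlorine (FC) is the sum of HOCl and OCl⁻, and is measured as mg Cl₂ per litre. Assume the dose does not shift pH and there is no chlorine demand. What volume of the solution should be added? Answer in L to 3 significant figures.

7.58 L

Volume: 151,000 US gal × 3.785 L/gal = 571,535 L.
[OCl⁻]/[HOCl] = 10^(pH − pKa) = 10^(7.31 − 7.53) = 0.6026; fraction as HOCl = 1/(1 + 0.6026) = 0.624.
Free chlorine required for 1.36 ppm HOCl: 1.36 / 0.624 = 2.179 ppm.
FC to add: 2.179 − 0.7 = 1.479 mg/L as Cl₂.
Cl₂ equivalent: 1.479 mg/L × 571,535 L = 845.6 g.
Product at 9.3% available Cl: 845.6 / 0.093 = 9092 g.
Volume: 9092 g ÷ 1.2 g/mL = 7577 mL.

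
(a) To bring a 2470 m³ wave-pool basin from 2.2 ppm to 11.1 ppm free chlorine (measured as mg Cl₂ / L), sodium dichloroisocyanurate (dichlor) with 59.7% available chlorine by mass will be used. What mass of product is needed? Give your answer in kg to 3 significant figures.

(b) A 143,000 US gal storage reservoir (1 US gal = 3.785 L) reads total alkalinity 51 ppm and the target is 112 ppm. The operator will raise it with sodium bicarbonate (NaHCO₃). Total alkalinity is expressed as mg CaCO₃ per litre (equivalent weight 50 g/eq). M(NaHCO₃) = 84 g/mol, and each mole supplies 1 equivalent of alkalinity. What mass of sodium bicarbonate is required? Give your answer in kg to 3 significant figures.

(a) 36.8 kg; (b) 55.5 kg

(a) Volume: 2470 m³ = 2,470,000 L.
(a) Chlorine deficit: 11.1 − 2.2 = 8.9 ppm = 8.9 mg/L as Cl₂.
(a) Cl₂ equivalent needed: 8.9 mg/L × 2,470,000 L = 21,980,000 mg = 21,980 g.
(a) Product at 59.7% available chlorine: 21,980 / 0.597 = 36,820 g.

(b) Volume: 143,000 US gal × 3.785 L/gal = 541,255 L.
(b) Alkalinity to add: (112 − 51) = 61 mg/L as CaCO₃ × 541,255 L = 33,020 g as CaCO₃.
(b) Equivalents: 33,020 g ÷ 50 g/eq = 660.3 eq.
(b) NaHCO₃ supplies 1 eq per mole → 660.3 mol.
(b) Mass: 660.3 mol × 84 g/mol = 55,470 g.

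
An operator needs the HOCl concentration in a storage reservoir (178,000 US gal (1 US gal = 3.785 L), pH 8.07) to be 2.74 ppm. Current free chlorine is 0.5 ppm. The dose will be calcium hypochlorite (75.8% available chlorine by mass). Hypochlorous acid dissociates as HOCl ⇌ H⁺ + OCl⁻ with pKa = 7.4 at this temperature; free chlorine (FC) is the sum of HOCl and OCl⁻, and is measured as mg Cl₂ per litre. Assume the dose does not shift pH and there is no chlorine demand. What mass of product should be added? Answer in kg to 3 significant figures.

Volume: 178,000 US gal × 3.785 L/gal = 673,730 L.
[OCl⁻]/[HOCl] = 10^(pH − pKa) = 10^(8.07 − 7.4) = 4.677; fraction as HOCl = 1/(1 + 4.677) = 0.1761.
Free chlorine required for 2.74 ppm HOCl: 2.74 / 0.1761 = 15.56 ppm.
FC to add: 15.56 − 0.5 = 15.06 mg/L as Cl₂.
Cl₂ equivalent: 15.06 mg/L × 673,730 L = 10,140 g.
Product at 75.8% available Cl: 10,140 / 0.758 = 13,380 g.

13.4 kg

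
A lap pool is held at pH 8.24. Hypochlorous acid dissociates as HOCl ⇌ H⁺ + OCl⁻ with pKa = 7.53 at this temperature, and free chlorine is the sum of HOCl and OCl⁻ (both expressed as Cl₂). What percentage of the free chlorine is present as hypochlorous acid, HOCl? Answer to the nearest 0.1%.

16.3%

[OCl⁻]/[HOCl] = 10^(pH − pKa) = 10^(8.24 − 7.53) = 10^0.71 = 5.129.
Fraction as HOCl = 1 / (1 + 5.129) = 0.1632.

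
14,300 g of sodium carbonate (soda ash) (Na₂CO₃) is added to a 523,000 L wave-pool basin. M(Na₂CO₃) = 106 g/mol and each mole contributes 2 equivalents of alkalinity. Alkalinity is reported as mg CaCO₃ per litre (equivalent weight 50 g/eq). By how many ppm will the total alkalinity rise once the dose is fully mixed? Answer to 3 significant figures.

Moles of Na₂CO₃: 14,300 g ÷ 106 g/mol = 134.9 mol → 269.8 eq of alkalinity.
As CaCO₃: 269.8 eq × 50 g/eq = 13,490 g.
Rise: 13,490 g / 523,000 L × 1000 = 25.79 mg/L.

25.8 ppm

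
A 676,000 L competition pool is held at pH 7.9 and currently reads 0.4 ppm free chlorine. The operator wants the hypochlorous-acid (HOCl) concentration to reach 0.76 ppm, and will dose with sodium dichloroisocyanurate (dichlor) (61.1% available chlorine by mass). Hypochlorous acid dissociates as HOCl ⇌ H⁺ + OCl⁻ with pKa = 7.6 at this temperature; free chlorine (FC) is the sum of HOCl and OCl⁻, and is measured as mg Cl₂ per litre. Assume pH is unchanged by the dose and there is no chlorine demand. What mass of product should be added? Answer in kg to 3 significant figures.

2.08 kg

[OCl⁻]/[HOCl] = 10^(pH − pKa) = 10^(7.9 − 7.6) = 1.995; fraction as HOCl = 1/(1 + 1.995) = 0.3339.
Free chlorine required for 0.76 ppm HOCl: 0.76 / 0.3339 = 2.276 ppm.
FC to add: 2.276 − 0.4 = 1.876 mg/L as Cl₂.
Cl₂ equivalent: 1.876 mg/L × 676,000 L = 1268 g.
Product at 61.1% available Cl: 1268 / 0.611 = 2076 g.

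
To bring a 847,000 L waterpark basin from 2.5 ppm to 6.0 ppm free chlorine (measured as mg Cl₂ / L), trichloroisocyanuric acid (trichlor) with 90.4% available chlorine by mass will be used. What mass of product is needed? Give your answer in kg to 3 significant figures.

Chlorine deficit: 6.0 − 2.5 = 3.5 ppm = 3.5 mg/L as Cl₂.
Cl₂ equivalent needed: 3.5 mg/L × 847,000 L = 2,964,000 mg = 2964 g.
Product at 90.4% available chlorine: 2964 / 0.904 = 3279 g.

3.28 kg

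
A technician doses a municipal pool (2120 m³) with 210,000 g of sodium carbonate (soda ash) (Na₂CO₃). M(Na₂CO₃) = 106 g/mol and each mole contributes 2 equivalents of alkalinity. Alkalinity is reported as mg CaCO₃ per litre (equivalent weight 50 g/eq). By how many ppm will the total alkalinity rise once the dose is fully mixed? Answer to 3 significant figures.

93.4 ppm

Volume: 2120 m³ = 2,120,000 L.
Moles of Na₂CO₃: 210,000 g ÷ 106 g/mol = 1981 mol → 3962 eq of alkalinity.
As CaCO₃: 3962 eq × 50 g/eq = 198,100 g.
Rise: 198,100 g / 2,120,000 L × 1000 = 93.45 mg/L.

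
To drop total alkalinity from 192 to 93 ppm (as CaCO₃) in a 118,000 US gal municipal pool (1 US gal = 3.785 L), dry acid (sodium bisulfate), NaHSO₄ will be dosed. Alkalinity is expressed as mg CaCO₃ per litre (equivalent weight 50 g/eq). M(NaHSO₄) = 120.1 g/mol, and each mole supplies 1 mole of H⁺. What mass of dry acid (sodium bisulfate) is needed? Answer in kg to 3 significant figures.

Volume: 118,000 US gal × 3.785 L/gal = 446,630 L.
Alkalinity to neutralize: (192 − 93) = 99 mg/L as CaCO₃ × 446,630 L = 44,220 g as CaCO₃.
Equivalents of H⁺ required: 44,220 ÷ 50 g/eq = 884.3 eq = 884.3 mol NaHSO₄.
Mass of NaHSO₄: 884.3 × 120.1 = 106,200 g.

106 kg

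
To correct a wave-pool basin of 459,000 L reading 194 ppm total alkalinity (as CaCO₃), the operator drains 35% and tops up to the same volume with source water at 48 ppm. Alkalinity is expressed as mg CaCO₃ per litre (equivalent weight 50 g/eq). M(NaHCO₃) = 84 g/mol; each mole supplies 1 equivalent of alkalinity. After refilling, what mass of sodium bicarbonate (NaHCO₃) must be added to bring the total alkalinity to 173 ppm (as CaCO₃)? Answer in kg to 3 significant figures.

After draining 35% and refilling: 194 × 0.65 + 48 × 0.35 = 142.9 ppm.
Deficit to target: 173 − 142.9 = 30.1 mg/L.
As CaCO₃: 30.1 mg/L × 459,000 L = 13,820 g; ÷ 50 g/eq ÷ 1 = 276.3 mol NaHCO₃.
Mass: 276.3 × 84 = 23,210 g.

23.2 kg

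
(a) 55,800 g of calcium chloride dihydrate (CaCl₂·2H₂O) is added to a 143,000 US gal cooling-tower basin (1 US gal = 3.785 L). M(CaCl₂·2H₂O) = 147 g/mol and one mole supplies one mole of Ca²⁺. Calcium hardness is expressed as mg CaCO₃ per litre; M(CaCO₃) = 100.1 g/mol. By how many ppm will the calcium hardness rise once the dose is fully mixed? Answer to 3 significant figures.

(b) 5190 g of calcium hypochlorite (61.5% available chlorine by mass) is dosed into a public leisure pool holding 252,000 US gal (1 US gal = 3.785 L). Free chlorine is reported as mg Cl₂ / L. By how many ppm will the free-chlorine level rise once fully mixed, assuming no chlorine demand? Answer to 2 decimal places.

(a) 70.2 ppm; (b) 3.35 ppm

(a) Volume: 143,000 US gal × 3.785 L/gal = 541,255 L.
(a) Moles of Ca²⁺: 55,800 g ÷ 147 g/mol = 379.6 mol.
(a) As CaCO₃: 379.6 mol × 100.1 g/mol = 38,000 g.
(a) Rise: 38,000 g / 541,255 L × 1000 = 70.2 mg/L.

(b) Volume: 252,000 US gal × 3.785 L/gal = 953,820 L.
(b) Available chlorine delivered: 5190 g × 0.615 = 3192 g as Cl₂.
(b) Concentration rise: 3192 g / 953,820 L = 3.346 mg/L = 3.35 ppm.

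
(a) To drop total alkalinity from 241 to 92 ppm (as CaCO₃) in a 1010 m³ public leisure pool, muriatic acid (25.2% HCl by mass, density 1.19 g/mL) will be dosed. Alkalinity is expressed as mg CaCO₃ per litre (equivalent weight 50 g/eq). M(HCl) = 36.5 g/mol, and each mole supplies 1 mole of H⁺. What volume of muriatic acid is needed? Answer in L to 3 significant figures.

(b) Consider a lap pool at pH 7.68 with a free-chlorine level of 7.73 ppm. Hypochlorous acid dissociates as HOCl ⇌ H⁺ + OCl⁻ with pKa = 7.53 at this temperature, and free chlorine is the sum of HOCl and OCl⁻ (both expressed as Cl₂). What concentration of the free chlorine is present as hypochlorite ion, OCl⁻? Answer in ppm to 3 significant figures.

(a) Volume: 1010 m³ = 1,010,000 L.
(a) Alkalinity to neutralize: (241 − 92) = 149 mg/L as CaCO₃ × 1,010,000 L = 150,500 g as CaCO₃.
(a) Equivalents of H⁺ required: 150,500 ÷ 50 g/eq = 3010 eq = 3010 mol HCl.
(a) Mass of HCl: 3010 × 36.5 = 109,900 g.
(a) Mass of 25.2% solution: 109,900 / 0.252 = 435,900 g.
(a) Volume: 435,900 g ÷ 1.19 g/mL = 366,300 mL.

(b) [OCl⁻]/[HOCl] = 10^(pH − pKa) = 10^(7.68 − 7.53) = 10^0.15 = 1.413.
(b) Fraction as HOCl = 1 / (1 + 1.413) = 0.4145.
(b) OCl⁻ = (1 − 0.4145) × 7.73 ppm = 4.526 ppm.

(a) 366 L; (b) 4.53 ppm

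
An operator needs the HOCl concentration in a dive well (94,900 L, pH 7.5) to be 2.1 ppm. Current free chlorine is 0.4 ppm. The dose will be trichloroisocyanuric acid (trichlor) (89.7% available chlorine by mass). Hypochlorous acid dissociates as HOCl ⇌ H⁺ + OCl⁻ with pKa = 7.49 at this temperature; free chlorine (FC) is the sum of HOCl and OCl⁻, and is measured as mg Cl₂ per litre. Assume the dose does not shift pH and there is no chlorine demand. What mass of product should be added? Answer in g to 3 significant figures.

407 g

[OCl⁻]/[HOCl] = 10^(pH − pKa) = 10^(7.5 − 7.49) = 1.023; fraction as HOCl = 1/(1 + 1.023) = 0.4942.
Free chlorine required for 2.1 ppm HOCl: 2.1 / 0.4942 = 4.249 ppm.
FC to add: 4.249 − 0.4 = 3.849 mg/L as Cl₂.
Cl₂ equivalent: 3.849 mg/L × 94,900 L = 365.3 g.
Product at 89.7% available Cl: 365.3 / 0.897 = 407.2 g.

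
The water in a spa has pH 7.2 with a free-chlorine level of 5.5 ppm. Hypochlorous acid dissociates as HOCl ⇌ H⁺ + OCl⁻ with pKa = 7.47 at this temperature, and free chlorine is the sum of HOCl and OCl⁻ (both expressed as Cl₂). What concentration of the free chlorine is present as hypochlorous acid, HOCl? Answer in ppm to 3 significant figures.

3.58 ppm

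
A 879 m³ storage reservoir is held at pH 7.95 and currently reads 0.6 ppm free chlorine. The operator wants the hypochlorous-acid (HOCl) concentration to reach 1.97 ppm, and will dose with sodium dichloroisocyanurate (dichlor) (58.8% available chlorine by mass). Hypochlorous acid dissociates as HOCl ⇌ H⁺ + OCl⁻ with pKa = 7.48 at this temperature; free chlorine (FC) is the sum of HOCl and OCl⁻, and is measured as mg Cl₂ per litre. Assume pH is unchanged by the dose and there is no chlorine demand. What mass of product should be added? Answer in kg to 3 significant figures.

Volume: 879 m³ = 879,000 L.
[OCl⁻]/[HOCl] = 10^(pH − pKa) = 10^(7.95 − 7.48) = 2.951; fraction as HOCl = 1/(1 + 2.951) = 0.2531.
Free chlorine required for 1.97 ppm HOCl: 1.97 / 0.2531 = 7.784 ppm.
FC to add: 7.784 − 0.6 = 7.184 mg/L as Cl₂.
Cl₂ equivalent: 7.184 mg/L × 879,000 L = 6315 g.
Product at 58.8% available Cl: 6315 / 0.588 = 10,740 g.

10.7 kg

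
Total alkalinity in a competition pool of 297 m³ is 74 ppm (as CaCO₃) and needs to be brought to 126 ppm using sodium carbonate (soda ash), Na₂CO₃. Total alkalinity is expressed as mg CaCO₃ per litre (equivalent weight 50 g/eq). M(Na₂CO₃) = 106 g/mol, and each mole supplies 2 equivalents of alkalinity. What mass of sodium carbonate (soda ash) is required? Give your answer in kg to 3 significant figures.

16.4 kg

Volume: 297 m³ = 297,000 L.
Alkalinity to add: (126 − 74) = 52 mg/L as CaCO₃ × 297,000 L = 15,440 g as CaCO₃.
Equivalents: 15,440 g ÷ 50 g/eq = 308.9 eq.
Each mole of Na₂CO₃ supplies 2 eq, so 308.9 / 2 = 154.4 mol.
Mass: 154.4 mol × 106 g/mol = 16,370 g.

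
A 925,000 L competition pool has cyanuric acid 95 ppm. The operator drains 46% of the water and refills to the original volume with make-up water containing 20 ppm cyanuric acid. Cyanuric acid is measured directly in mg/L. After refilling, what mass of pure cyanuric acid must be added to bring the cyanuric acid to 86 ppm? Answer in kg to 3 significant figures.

After draining 46% and refilling: 95 × 0.54 + 20 × 0.46 = 60.5 ppm.
Deficit to target: 86 − 60.5 = 25.5 mg/L.
Mass: 25.5 mg/L × 925,000 L = 23,590 g cyanuric acid.

23.6 kg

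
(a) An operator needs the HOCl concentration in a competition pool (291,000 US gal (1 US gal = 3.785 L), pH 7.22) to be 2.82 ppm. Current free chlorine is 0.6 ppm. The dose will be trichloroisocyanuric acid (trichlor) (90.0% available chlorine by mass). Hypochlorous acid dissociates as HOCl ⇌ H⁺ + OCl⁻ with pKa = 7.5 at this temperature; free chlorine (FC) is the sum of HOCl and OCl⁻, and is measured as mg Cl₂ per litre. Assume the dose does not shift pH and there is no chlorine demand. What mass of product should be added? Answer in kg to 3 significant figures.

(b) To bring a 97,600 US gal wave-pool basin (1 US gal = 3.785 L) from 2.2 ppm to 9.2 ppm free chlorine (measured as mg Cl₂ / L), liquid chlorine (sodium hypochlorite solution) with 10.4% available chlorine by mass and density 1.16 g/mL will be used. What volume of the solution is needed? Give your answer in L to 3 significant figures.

(a) 4.53 kg; (b) 21.4 L

(a) Volume: 291,000 US gal × 3.785 L/gal = 1,101,435 L.
(a) [OCl⁻]/[HOCl] = 10^(pH − pKa) = 10^(7.22 − 7.5) = 0.5248; fraction as HOCl = 1/(1 + 0.5248) = 0.6558.
(a) Free chlorine required for 2.82 ppm HOCl: 2.82 / 0.6558 = 4.3 ppm.
(a) FC to add: 4.3 − 0.6 = 3.7 mg/L as Cl₂.
(a) Cl₂ equivalent: 3.7 mg/L × 1,101,435 L = 4075 g.
(a) Product at 90.0% available Cl: 4075 / 0.9 = 4528 g.

(b) Volume: 97,600 US gal × 3.785 L/gal = 369,416 L.
(b) Chlorine deficit: 9.2 − 2.2 = 7 ppm = 7 mg/L as Cl₂.
(b) Cl₂ equivalent needed: 7 mg/L × 369,416 L = 2,586,000 mg = 2586 g.
(b) Product at 10.4% available chlorine: 2586 / 0.104 = 24,860 g.
(b) Volume at density 1.16 g/mL: 24,860 g ÷ 1.16 g/mL = 21,430 mL.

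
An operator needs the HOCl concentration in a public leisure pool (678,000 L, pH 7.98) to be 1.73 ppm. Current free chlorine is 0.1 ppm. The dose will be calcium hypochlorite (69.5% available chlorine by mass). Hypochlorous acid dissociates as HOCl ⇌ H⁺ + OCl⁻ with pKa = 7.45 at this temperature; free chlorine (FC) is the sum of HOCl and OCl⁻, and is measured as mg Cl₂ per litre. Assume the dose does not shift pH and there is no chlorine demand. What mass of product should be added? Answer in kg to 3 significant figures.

7.31 kg

[OCl⁻]/[HOCl] = 10^(pH − pKa) = 10^(7.98 − 7.45) = 3.388; fraction as HOCl = 1/(1 + 3.388) = 0.2279.
Free chlorine required for 1.73 ppm HOCl: 1.73 / 0.2279 = 7.592 ppm.
FC to add: 7.592 − 0.1 = 7.492 mg/L as Cl₂.
Cl₂ equivalent: 7.492 mg/L × 678,000 L = 5080 g.
Product at 69.5% available Cl: 5080 / 0.695 = 7309 g.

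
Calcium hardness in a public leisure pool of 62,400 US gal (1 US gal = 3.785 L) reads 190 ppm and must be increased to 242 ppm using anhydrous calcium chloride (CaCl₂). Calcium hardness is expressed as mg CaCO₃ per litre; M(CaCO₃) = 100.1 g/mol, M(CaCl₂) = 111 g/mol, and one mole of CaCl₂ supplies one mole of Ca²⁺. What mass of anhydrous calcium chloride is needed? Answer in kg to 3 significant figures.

13.6 kg

Volume: 62,400 US gal × 3.785 L/gal = 236,184 L.
Hardness to add: (242 − 190) = 52 mg/L as CaCO₃ × 236,184 L = 12,280 g as CaCO₃.
Moles of Ca²⁺ (1 mol Ca²⁺ ≡ 1 mol CaCO₃): 12,280 / 100.1 g/mol = 122.7 mol.
Mass of CaCl₂: 122.7 × 111 = 13,620 g.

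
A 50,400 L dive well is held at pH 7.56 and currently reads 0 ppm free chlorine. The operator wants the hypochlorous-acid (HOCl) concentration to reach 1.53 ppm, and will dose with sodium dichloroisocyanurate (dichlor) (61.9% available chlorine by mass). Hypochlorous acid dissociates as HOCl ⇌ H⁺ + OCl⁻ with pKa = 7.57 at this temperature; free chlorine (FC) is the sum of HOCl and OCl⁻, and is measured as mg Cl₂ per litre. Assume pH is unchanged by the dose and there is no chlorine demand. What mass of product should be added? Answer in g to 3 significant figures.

246 g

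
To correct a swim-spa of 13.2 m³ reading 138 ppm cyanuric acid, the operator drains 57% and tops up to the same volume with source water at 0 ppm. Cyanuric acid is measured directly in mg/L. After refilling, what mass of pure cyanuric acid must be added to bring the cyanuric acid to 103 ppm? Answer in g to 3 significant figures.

576 g

Volume: 13.2 m³ = 13,200 L.
After draining 57% and refilling: 138 × 0.43 + 0 × 0.57 = 59.34 ppm.
Deficit to target: 103 − 59.34 = 43.66 mg/L.
Mass: 43.66 mg/L × 13,200 L = 576.3 g cyanuric acid.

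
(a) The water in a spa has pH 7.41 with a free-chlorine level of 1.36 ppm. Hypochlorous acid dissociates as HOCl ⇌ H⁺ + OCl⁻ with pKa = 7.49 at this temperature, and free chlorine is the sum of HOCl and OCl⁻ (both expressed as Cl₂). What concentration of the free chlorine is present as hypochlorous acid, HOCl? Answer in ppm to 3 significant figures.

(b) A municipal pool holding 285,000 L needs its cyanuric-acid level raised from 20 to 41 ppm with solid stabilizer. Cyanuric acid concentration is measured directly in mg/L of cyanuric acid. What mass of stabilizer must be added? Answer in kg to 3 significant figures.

(a) [OCl⁻]/[HOCl] = 10^(pH − pKa) = 10^(7.41 − 7.49) = 10^-0.08 = 0.8318.
(a) Fraction as HOCl = 1 / (1 + 0.8318) = 0.5459.
(a) HOCl = 0.5459 × 1.36 ppm = 0.7425 ppm.

(b) CYA to add: (41 − 20) = 21 mg/L × 285,000 L = 5985 g cyanuric acid.

(a) 0.742 ppm; (b) 5.99 kg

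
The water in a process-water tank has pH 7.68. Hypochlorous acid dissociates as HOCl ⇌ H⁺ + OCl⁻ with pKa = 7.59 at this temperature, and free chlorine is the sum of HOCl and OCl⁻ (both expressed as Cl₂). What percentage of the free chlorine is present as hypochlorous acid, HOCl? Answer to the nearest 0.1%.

44.8%

[OCl⁻]/[HOCl] = 10^(pH − pKa) = 10^(7.68 − 7.59) = 10^0.09 = 1.23.
Fraction as HOCl = 1 / (1 + 1.23) = 0.4484.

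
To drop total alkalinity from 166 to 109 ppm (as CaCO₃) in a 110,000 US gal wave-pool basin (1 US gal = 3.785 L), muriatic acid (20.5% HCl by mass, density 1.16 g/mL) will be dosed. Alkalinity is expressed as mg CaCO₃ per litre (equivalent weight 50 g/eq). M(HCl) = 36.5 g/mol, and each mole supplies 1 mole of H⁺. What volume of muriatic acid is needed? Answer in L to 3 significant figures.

Volume: 110,000 US gal × 3.785 L/gal = 416,350 L.
Alkalinity to neutralize: (166 − 109) = 57 mg/L as CaCO₃ × 416,350 L = 23,730 g as CaCO₃.
Equivalents of H⁺ required: 23,730 ÷ 50 g/eq = 474.6 eq = 474.6 mol HCl.
Mass of HCl: 474.6 × 36.5 = 17,320 g.
Mass of 20.5% solution: 17,320 / 0.205 = 84,510 g.
Volume: 84,510 g ÷ 1.16 g/mL = 72,850 mL.

72.9 L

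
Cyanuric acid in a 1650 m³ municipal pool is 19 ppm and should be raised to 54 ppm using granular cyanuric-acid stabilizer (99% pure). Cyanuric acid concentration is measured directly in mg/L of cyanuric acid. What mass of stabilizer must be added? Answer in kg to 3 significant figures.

58.3 kg

Volume: 1650 m³ = 1,650,000 L.
CYA to add: (54 − 19) = 35 mg/L × 1,650,000 L = 57,750 g cyanuric acid.
At 99% purity: 57,750 / 0.99 = 58,330 g product.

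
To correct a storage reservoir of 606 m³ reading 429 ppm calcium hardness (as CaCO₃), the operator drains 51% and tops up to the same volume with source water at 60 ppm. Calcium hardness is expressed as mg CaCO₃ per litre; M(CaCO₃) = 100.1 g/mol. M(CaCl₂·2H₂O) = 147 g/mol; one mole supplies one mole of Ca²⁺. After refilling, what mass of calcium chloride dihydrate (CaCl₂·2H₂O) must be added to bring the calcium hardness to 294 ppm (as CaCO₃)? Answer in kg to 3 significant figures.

Volume: 606 m³ = 606,000 L.
After draining 51% and refilling: 429 × 0.49 + 60 × 0.51 = 240.81 ppm.
Deficit to target: 294 − 240.81 = 53.19 mg/L.
As CaCO₃: 53.19 mg/L × 606,000 L = 32,230 g; ÷ 100.1 = 322 mol Ca²⁺.
Mass: 322 × 147 = 47,340 g.

47.3 kg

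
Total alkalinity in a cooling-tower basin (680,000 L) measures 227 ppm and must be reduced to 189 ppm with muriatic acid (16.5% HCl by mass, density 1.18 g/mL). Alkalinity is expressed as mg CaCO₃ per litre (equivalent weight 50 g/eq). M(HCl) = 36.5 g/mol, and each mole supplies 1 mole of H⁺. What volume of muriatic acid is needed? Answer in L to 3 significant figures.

96.9 L

Alkalinity to neutralize: (227 − 189) = 38 mg/L as CaCO₃ × 680,000 L = 25,840 g as CaCO₃.
Equivalents of H⁺ required: 25,840 ÷ 50 g/eq = 516.8 eq = 516.8 mol HCl.
Mass of HCl: 516.8 × 36.5 = 18,860 g.
Mass of 16.5% solution: 18,860 / 0.165 = 114,300 g.
Volume: 114,300 g ÷ 1.18 g/mL = 96,880 mL.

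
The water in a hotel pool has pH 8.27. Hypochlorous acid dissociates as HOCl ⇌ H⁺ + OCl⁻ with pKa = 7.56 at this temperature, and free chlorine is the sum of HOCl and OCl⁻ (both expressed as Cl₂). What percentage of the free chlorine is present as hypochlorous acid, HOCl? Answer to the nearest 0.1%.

[OCl⁻]/[HOCl] = 10^(pH − pKa) = 10^(8.27 − 7.56) = 10^0.71 = 5.129.
Fraction as HOCl = 1 / (1 + 5.129) = 0.1632.

16.3%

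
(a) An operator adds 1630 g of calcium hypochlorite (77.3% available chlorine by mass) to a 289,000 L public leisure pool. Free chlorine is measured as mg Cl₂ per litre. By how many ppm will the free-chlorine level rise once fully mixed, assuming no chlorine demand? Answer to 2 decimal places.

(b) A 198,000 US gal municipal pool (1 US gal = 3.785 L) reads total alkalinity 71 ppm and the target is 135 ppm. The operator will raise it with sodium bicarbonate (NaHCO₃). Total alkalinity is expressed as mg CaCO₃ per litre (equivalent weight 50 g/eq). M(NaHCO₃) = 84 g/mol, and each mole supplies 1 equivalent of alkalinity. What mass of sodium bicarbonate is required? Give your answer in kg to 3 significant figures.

(a) Available chlorine delivered: 1630 g × 0.773 = 1260 g as Cl₂.
(a) Concentration rise: 1260 g / 289,000 L = 4.36 mg/L = 4.36 ppm.

(b) Volume: 198,000 US gal × 3.785 L/gal = 749,430 L.
(b) Alkalinity to add: (135 − 71) = 64 mg/L as CaCO₃ × 749,430 L = 47,960 g as CaCO₃.
(b) Equivalents: 47,960 g ÷ 50 g/eq = 959.3 eq.
(b) NaHCO₃ supplies 1 eq per mole → 959.3 mol.
(b) Mass: 959.3 mol × 84 g/mol = 80,580 g.

(a) 4.36 ppm; (b) 80.6 kg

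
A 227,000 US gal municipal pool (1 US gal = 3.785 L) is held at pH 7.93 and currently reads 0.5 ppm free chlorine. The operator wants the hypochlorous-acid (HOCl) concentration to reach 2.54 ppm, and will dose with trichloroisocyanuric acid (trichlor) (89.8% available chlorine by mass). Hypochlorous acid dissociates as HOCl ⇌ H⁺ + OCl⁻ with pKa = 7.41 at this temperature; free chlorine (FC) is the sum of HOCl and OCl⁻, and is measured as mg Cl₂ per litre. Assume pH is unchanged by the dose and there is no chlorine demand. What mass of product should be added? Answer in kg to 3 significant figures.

Volume: 227,000 US gal × 3.785 L/gal = 859,195 L.
[OCl⁻]/[HOCl] = 10^(pH − pKa) = 10^(7.93 − 7.41) = 3.311; fraction as HOCl = 1/(1 + 3.311) = 0.2319.
Free chlorine required for 2.54 ppm HOCl: 2.54 / 0.2319 = 10.95 ppm.
FC to add: 10.95 − 0.5 = 10.45 mg/L as Cl₂.
Cl₂ equivalent: 10.45 mg/L × 859,195 L = 8979 g.
Product at 89.8% available Cl: 8979 / 0.898 = 9999 g.

10.0 kg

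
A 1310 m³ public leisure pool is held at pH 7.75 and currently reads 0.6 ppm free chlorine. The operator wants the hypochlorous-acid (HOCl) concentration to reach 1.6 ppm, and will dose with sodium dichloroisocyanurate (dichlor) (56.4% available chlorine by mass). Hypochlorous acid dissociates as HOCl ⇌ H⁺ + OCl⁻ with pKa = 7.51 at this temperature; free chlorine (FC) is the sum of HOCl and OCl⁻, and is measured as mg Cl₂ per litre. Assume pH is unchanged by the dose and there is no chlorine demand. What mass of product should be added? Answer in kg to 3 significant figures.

8.78 kg

Volume: 1310 m³ = 1,310,000 L.
[OCl⁻]/[HOCl] = 10^(pH − pKa) = 10^(7.75 − 7.51) = 1.738; fraction as HOCl = 1/(1 + 1.738) = 0.3653.
Free chlorine required for 1.6 ppm HOCl: 1.6 / 0.3653 = 4.38 ppm.
FC to add: 4.38 − 0.6 = 3.78 mg/L as Cl₂.
Cl₂ equivalent: 3.78 mg/L × 1,310,000 L = 4952 g.
Product at 56.4% available Cl: 4952 / 0.564 = 8781 g.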